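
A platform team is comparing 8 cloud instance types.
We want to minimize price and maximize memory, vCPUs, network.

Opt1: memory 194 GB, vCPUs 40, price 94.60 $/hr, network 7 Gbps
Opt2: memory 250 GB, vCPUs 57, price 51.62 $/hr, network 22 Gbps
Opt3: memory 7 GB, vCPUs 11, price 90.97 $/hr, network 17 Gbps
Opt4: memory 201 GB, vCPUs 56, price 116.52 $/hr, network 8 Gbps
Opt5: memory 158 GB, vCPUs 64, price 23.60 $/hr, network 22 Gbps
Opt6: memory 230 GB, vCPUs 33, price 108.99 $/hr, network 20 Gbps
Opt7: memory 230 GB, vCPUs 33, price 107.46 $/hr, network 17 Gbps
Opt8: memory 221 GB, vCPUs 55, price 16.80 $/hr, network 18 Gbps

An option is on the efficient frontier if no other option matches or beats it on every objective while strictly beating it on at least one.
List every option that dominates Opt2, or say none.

none

Opt1: worse on memory (194 vs 250).
Opt3: worse on memory (7 vs 250).
Opt4: worse on memory (201 vs 250).
Opt5: worse on memory (158 vs 250).
Opt6: worse on memory (230 vs 250).
Opt7: worse on memory (230 vs 250).
Opt8: worse on memory (221 vs 250).
No option dominates Opt2.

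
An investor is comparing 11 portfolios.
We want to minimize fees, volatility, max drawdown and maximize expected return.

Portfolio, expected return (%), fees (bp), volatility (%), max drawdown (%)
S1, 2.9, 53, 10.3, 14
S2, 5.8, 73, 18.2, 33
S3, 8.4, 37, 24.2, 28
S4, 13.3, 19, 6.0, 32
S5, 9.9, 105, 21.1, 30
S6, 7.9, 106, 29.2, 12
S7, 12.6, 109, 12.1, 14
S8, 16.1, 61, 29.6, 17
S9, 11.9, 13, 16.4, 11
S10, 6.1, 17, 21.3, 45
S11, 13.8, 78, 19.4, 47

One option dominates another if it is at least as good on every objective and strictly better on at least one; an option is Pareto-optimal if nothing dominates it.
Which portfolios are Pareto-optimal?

S1, S4, S7, S8, S9, S11

S1: not dominated.
S2: dominated by S4 (expected return 13.3≥5.8, fees 19≤73, volatility 6.0≤18.2, max drawdown 32≤33).
S3: dominated by S9 (expected return 11.9≥8.4, fees 13≤37, volatility 16.4≤24.2, max drawdown 11≤28).
S4: not dominated (best volatility).
S5: dominated by S9 (expected return 11.9≥9.9, fees 13≤105, volatility 16.4≤21.1, max drawdown 11≤30).
S6: dominated by S9 (expected return 11.9≥7.9, fees 13≤106, volatility 16.4≤29.2, max drawdown 11≤12).
S7: not dominated.
S8: not dominated (best expected return).
S9: not dominated (best fees).
S10: dominated by S9 (expected return 11.9≥6.1, fees 13≤17, volatility 16.4≤21.3, max drawdown 11≤45).
S11: not dominated.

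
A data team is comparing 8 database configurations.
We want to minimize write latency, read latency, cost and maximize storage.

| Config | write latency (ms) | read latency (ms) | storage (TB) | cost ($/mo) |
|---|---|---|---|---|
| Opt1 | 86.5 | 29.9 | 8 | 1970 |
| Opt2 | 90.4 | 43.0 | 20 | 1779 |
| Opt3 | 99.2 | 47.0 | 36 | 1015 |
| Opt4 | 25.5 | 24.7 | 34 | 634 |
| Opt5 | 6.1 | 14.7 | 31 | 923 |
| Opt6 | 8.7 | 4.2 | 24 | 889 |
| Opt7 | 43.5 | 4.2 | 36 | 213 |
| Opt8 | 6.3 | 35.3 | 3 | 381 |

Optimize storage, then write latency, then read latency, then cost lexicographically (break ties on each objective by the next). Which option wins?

First maximize storage: best is 36, kept {Opt3, Opt7}.
Then minimize write latency: best is 43.5, kept {Opt7}.

Opt7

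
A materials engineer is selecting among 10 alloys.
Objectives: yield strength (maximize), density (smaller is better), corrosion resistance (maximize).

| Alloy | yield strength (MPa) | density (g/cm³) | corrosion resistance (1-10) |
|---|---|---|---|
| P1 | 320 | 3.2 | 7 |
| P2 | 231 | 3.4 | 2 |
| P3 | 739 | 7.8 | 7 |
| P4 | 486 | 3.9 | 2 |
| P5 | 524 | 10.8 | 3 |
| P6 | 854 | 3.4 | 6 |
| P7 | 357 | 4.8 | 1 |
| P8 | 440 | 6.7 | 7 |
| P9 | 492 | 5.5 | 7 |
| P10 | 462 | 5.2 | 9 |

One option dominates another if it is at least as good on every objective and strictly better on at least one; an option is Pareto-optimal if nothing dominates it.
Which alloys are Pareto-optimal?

P1, P3, P6, P9, P10

P1: not dominated (best density).
P2: dominated by P1 (yield strength 320≥231, density 3.2≤3.4, corrosion resistance 7≥2).
P3: not dominated.
P4: dominated by P6 (yield strength 854≥486, density 3.4≤3.9, corrosion resistance 6≥2).
P5: dominated by P3 (yield strength 739≥524, density 7.8≤10.8, corrosion resistance 7≥3).
P6: not dominated (best yield strength).
P7: dominated by P4 (yield strength 486≥357, density 3.9≤4.8, corrosion resistance 2≥1).
P8: dominated by P9 (yield strength 492≥440, density 5.5≤6.7, corrosion resistance 7≥7).
P9: not dominated.
P10: not dominated (best corrosion resistance).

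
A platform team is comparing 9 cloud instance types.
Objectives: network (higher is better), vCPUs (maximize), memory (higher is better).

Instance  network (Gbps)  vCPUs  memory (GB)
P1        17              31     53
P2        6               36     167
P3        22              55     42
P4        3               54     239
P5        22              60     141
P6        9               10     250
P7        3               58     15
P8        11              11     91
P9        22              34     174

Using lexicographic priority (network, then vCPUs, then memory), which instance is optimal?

First maximize network: best is 22, kept {P3, P5, P9}.
Then maximize vCPUs: best is 60, kept {P5}.

P5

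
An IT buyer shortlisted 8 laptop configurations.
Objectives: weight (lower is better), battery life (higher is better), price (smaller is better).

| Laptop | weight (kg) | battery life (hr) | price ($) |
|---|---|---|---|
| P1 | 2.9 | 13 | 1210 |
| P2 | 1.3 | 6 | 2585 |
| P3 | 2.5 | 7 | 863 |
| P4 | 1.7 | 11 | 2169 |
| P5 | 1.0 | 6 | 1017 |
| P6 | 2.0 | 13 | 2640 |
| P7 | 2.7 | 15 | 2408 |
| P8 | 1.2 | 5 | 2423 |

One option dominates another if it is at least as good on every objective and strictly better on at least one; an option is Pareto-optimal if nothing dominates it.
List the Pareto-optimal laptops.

P1, P3, P4, P5, P6, P7

P1: not dominated.
P2: dominated by P5 (weight 1.0≤1.3, battery life 6≥6, price 1017≤2585).
P3: not dominated (best price).
P4: not dominated.
P5: not dominated (best weight).
P6: not dominated.
P7: not dominated (best battery life).
P8: dominated by P5 (weight 1.0≤1.2, battery life 6≥5, price 1017≤2423).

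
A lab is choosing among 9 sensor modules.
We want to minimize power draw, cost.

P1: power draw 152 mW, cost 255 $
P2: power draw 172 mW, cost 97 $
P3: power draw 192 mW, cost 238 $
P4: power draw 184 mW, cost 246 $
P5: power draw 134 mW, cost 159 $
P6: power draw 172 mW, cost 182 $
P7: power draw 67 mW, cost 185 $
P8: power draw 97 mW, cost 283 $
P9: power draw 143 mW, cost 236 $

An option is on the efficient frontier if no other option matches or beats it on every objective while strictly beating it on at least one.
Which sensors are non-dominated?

P1: dominated by P5 (power draw 134≤152, cost 159≤255).
P2: not dominated (best cost).
P3: dominated by P2 (power draw 172≤192, cost 97≤238).
P4: dominated by P2 (power draw 172≤184, cost 97≤246).
P5: not dominated.
P6: dominated by P2 (power draw 172≤172, cost 97≤182).
P7: not dominated (best power draw).
P8: dominated by P7 (power draw 67≤97, cost 185≤283).
P9: dominated by P5 (power draw 134≤143, cost 159≤236).

P2, P5, P7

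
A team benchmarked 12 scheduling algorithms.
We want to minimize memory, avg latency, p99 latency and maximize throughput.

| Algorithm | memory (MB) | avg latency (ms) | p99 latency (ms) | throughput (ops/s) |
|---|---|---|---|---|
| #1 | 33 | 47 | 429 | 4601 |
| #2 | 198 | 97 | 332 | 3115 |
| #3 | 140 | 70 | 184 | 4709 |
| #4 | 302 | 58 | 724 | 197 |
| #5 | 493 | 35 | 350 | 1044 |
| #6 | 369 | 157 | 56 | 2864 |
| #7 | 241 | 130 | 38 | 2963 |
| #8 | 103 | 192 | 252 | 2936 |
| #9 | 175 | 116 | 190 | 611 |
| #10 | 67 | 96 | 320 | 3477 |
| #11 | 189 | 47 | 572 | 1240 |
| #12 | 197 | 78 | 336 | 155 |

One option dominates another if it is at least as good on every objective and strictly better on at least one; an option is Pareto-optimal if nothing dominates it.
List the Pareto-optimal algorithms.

#1, #3, #5, #7, #8, #10

#1: not dominated (best memory).
#2: dominated by #3 (memory 140≤198, avg latency 70≤97, p99 latency 184≤332, throughput 4709≥3115).
#3: not dominated (best throughput).
#4: dominated by #1 (memory 33≤302, avg latency 47≤58, p99 latency 429≤724, throughput 4601≥197).
#5: not dominated (best avg latency).
#6: dominated by #7 (memory 241≤369, avg latency 130≤157, p99 latency 38≤56, throughput 2963≥2864).
#7: not dominated (best p99 latency).
#8: not dominated.
#9: dominated by #3 (memory 140≤175, avg latency 70≤116, p99 latency 184≤190, throughput 4709≥611).
#10: not dominated.
#11: dominated by #1 (memory 33≤189, avg latency 47≤47, p99 latency 429≤572, throughput 4601≥1240).
#12: dominated by #3 (memory 140≤197, avg latency 70≤78, p99 latency 184≤336, throughput 4709≥155).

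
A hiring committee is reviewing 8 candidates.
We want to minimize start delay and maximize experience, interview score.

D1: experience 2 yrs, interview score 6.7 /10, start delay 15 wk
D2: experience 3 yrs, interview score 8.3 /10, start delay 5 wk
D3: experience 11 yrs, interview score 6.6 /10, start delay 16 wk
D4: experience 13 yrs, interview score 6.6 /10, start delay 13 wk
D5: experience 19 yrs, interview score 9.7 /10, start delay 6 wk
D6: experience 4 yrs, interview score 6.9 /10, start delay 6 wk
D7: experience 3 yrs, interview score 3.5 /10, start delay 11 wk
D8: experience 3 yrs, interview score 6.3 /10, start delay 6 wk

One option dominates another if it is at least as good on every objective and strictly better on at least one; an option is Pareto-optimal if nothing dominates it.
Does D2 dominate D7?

Yes

D2 vs D7: experience 3≥3, interview score 8.3≥3.5, start delay 5≤11 — D2 is at least as good on every objective with at least one strict improvement.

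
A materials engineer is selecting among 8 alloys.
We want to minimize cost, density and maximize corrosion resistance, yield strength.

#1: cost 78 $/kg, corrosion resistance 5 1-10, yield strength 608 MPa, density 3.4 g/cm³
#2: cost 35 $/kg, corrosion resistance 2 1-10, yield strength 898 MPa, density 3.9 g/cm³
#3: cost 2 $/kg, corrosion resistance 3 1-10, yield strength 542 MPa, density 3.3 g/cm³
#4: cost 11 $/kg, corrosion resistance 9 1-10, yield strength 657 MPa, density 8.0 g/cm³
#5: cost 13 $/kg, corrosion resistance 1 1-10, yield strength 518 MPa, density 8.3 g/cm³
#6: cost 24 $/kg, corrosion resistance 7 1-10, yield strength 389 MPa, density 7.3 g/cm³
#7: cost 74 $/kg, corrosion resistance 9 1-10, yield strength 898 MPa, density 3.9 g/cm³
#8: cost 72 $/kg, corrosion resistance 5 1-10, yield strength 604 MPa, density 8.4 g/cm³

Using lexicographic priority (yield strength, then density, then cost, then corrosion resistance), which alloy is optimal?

#2

First maximize yield strength: best is 898, kept {#2, #7}.
Then minimize density: best is 3.9, kept {#2, #7}.
Then minimize cost: best is 35, kept {#2}.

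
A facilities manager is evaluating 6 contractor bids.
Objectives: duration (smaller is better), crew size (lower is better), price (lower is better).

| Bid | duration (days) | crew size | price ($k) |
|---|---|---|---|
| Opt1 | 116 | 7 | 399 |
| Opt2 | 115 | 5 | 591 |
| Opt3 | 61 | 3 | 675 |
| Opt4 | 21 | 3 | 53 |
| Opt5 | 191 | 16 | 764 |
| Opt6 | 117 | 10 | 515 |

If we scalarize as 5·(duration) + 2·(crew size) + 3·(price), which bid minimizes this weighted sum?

Opt1: 5·116 + 2·7 + 3·399 = 1791
Opt2: 5·115 + 2·5 + 3·591 = 2358
Opt3: 5·61 + 2·3 + 3·675 = 2336
Opt4: 5·21 + 2·3 + 3·53 = 270
Opt5: 5·191 + 2·16 + 3·764 = 3279
Opt6: 5·117 + 2·10 + 3·515 = 2150
Lowest: Opt4 at 270.

Opt4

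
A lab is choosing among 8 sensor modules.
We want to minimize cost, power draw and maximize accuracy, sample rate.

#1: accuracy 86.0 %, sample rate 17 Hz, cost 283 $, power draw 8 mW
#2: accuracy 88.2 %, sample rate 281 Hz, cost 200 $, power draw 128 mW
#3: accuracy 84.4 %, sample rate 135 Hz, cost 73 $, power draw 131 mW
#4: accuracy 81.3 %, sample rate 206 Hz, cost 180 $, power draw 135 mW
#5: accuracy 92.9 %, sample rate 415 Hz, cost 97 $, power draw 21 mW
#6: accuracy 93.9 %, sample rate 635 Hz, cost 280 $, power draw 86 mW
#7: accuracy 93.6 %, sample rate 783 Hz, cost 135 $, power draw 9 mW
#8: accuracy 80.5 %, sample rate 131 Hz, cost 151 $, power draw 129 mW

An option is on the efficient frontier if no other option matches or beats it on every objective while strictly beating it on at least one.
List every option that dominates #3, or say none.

#1: worse on sample rate (17 vs 135).
#2: worse on cost (200 vs 73).
#4: worse on accuracy (81.3 vs 84.4).
#5: worse on cost (97 vs 73).
#6: worse on cost (280 vs 73).
#7: worse on cost (135 vs 73).
#8: worse on accuracy (80.5 vs 84.4).
No option dominates #3.

none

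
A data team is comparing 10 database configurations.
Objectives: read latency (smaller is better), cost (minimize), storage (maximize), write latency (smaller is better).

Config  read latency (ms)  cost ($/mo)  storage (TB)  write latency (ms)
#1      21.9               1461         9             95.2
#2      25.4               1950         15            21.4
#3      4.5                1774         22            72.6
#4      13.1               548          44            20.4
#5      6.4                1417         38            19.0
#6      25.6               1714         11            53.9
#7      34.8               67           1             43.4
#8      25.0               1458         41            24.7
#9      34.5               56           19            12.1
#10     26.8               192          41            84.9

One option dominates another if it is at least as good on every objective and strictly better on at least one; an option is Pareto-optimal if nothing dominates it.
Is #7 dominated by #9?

#9 vs #7: read latency 34.5≤34.8, cost 56≤67, storage 19≥1, write latency 12.1≤43.4 — #9 is at least as good on every objective with at least one strict improvement.

Yes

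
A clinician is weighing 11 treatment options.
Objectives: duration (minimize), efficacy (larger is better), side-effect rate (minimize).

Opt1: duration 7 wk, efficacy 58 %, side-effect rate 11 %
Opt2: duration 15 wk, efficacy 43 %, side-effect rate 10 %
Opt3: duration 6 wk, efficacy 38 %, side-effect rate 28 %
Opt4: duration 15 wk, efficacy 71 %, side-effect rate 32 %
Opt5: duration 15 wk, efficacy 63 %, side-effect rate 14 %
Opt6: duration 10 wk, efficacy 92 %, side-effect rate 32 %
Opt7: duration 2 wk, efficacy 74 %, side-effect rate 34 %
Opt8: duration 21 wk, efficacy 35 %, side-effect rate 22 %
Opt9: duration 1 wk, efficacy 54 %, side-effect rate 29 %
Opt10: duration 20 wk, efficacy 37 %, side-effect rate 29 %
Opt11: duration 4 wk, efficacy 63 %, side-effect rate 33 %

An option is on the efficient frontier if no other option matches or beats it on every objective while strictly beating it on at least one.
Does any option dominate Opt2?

Opt1: worse on side-effect rate (11 vs 10).
Opt3: worse on efficacy (38 vs 43).
Opt4: worse on side-effect rate (32 vs 10).
Opt5: worse on side-effect rate (14 vs 10).
Opt6: worse on side-effect rate (32 vs 10).
Opt7: worse on side-effect rate (34 vs 10).
Opt8: worse on duration (21 vs 15).
Opt9: worse on side-effect rate (29 vs 10).
Opt10: worse on duration (20 vs 15).
Opt11: worse on side-effect rate (33 vs 10).
No option is at least as good as Opt2 on every objective and strictly better on one.

No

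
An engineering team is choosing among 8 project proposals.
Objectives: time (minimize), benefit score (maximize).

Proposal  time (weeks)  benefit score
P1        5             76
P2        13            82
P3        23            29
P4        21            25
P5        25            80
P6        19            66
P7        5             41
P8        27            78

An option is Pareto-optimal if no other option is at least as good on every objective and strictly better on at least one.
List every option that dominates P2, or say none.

P1: worse on benefit score (76 vs 82).
P3: worse on time (23 vs 13).
P4: worse on time (21 vs 13).
P5: worse on time (25 vs 13).
P6: worse on time (19 vs 13).
P7: worse on benefit score (41 vs 82).
P8: worse on time (27 vs 13).
No option dominates P2.

none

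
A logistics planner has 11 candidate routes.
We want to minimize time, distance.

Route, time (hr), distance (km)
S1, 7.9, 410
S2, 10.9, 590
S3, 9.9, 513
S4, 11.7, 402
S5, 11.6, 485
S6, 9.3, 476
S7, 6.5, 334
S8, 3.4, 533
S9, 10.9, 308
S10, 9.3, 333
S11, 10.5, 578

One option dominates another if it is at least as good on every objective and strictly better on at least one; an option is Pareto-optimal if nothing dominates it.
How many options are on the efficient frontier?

4

S1: dominated by S7 (time 6.5≤7.9, distance 334≤410).
S2: dominated by S1 (time 7.9≤10.9, distance 410≤590).
S3: dominated by S1 (time 7.9≤9.9, distance 410≤513).
S4: dominated by S7 (time 6.5≤11.7, distance 334≤402).
S5: dominated by S1 (time 7.9≤11.6, distance 410≤485).
S6: dominated by S1 (time 7.9≤9.3, distance 410≤476).
S7: not dominated.
S8: not dominated (best time).
S9: not dominated (best distance).
S10: not dominated.
S11: dominated by S1 (time 7.9≤10.5, distance 410≤578).
Pareto-optimal: S7, S8, S9, S10 → 4.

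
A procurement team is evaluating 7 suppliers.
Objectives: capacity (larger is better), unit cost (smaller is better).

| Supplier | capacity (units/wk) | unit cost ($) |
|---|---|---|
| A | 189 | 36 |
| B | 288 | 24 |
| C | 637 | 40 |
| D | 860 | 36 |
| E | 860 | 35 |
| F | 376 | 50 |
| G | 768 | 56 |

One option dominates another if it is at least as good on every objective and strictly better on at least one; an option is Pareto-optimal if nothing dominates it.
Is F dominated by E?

Yes

E vs F: capacity 860≥376, unit cost 35≤50 — E is at least as good on every objective with at least one strict improvement.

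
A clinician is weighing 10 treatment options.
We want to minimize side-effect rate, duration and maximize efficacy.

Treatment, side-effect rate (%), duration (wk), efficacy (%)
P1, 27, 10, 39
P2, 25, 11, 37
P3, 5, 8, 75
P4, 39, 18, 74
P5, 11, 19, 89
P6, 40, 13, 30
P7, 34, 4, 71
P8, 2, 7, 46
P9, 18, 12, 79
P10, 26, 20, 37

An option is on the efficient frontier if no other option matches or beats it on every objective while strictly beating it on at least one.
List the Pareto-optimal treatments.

P1: dominated by P3 (side-effect rate 5≤27, duration 8≤10, efficacy 75≥39).
P2: dominated by P3 (side-effect rate 5≤25, duration 8≤11, efficacy 75≥37).
P3: not dominated.
P4: dominated by P3 (side-effect rate 5≤39, duration 8≤18, efficacy 75≥74).
P5: not dominated (best efficacy).
P6: dominated by P1 (side-effect rate 27≤40, duration 10≤13, efficacy 39≥30).
P7: not dominated (best duration).
P8: not dominated (best side-effect rate).
P9: not dominated.
P10: dominated by P2 (side-effect rate 25≤26, duration 11≤20, efficacy 37≥37).

P3, P5, P7, P8, P9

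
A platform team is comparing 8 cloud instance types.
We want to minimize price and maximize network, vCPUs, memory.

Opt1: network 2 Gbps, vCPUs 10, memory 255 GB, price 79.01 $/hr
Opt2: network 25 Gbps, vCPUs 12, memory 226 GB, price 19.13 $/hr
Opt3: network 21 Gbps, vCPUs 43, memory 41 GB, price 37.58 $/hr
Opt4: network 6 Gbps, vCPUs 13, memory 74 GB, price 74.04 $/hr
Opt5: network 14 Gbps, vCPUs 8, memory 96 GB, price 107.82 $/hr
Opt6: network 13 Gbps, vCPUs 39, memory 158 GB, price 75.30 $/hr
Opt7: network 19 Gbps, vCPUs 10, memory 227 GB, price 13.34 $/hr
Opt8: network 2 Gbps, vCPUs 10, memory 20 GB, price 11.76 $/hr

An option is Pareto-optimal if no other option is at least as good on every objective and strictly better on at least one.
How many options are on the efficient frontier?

7

Opt1: not dominated (best memory).
Opt2: not dominated (best network).
Opt3: not dominated (best vCPUs).
Opt4: not dominated.
Opt5: dominated by Opt2 (network 25≥14, vCPUs 12≥8, memory 226≥96, price 19.13≤107.82).
Opt6: not dominated.
Opt7: not dominated.
Opt8: not dominated (best price).
Pareto-optimal: Opt1, Opt2, Opt3, Opt4, Opt6, Opt7, Opt8 → 7.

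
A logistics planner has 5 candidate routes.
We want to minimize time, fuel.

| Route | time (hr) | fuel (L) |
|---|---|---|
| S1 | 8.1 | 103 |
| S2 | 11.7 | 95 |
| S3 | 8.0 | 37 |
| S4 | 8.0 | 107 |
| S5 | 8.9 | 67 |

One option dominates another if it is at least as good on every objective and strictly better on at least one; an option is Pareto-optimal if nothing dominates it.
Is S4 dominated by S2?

No

S2 vs S4: S2 is worse on time (11.7 vs 8.0), so it does not dominate S4.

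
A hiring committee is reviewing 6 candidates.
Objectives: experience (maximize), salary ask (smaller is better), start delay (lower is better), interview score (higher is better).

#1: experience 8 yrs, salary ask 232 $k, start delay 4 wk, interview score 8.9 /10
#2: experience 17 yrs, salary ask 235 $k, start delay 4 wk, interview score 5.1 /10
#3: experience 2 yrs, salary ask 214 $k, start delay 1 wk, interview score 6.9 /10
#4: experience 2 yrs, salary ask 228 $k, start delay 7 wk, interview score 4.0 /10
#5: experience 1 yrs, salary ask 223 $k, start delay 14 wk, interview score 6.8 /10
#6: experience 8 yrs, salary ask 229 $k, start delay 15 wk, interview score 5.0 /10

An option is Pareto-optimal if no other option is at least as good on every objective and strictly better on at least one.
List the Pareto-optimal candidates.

#1: not dominated (best interview score).
#2: not dominated (best experience).
#3: not dominated (best salary ask).
#4: dominated by #3 (experience 2≥2, salary ask 214≤228, start delay 1≤7, interview score 6.9≥4.0).
#5: dominated by #3 (experience 2≥1, salary ask 214≤223, start delay 1≤14, interview score 6.9≥6.8).
#6: not dominated.

#1, #2, #3, #6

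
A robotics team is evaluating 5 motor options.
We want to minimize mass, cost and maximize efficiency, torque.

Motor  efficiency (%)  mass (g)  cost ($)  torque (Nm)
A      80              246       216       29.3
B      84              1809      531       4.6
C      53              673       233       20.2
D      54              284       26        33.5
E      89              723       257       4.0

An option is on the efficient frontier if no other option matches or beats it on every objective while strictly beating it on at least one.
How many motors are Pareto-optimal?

A: not dominated (best mass).
B: not dominated.
C: dominated by A (efficiency 80≥53, mass 246≤673, cost 216≤233, torque 29.3≥20.2).
D: not dominated (best cost).
E: not dominated (best efficiency).
Pareto-optimal: A, B, D, E → 4.

4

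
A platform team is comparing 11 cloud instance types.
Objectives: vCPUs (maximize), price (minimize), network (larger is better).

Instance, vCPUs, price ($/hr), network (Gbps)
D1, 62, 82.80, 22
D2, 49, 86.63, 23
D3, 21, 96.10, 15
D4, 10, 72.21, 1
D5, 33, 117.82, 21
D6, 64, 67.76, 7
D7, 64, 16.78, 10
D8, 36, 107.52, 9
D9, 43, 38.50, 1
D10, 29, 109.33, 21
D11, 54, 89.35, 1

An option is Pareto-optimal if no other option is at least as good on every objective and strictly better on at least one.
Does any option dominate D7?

No

D1: worse on vCPUs (62 vs 64).
D2: worse on vCPUs (49 vs 64).
D3: worse on vCPUs (21 vs 64).
D4: worse on vCPUs (10 vs 64).
D5: worse on vCPUs (33 vs 64).
D6: worse on price (67.76 vs 16.78).
D8: worse on vCPUs (36 vs 64).
D9: worse on vCPUs (43 vs 64).
D10: worse on vCPUs (29 vs 64).
D11: worse on vCPUs (54 vs 64).
No option is at least as good as D7 on every objective and strictly better on one.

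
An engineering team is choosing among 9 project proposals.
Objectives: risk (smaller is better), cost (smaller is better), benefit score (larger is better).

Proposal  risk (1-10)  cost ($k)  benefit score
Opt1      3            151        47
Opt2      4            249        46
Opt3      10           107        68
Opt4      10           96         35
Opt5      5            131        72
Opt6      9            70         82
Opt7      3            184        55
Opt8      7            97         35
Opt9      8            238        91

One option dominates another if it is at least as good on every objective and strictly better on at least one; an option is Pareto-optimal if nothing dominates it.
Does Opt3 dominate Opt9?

Opt3 vs Opt9: Opt3 is worse on risk (10 vs 8), so it does not dominate Opt9.

No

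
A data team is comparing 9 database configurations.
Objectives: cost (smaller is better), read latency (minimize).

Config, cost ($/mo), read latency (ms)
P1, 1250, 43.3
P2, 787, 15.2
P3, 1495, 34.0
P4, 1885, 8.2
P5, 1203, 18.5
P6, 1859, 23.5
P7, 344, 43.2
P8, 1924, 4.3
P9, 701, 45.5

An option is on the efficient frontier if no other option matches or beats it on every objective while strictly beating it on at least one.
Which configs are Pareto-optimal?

P2, P4, P7, P8

P1: dominated by P2 (cost 787≤1250, read latency 15.2≤43.3).
P2: not dominated.
P3: dominated by P2 (cost 787≤1495, read latency 15.2≤34.0).
P4: not dominated.
P5: dominated by P2 (cost 787≤1203, read latency 15.2≤18.5).
P6: dominated by P2 (cost 787≤1859, read latency 15.2≤23.5).
P7: not dominated (best cost).
P8: not dominated (best read latency).
P9: dominated by P7 (cost 344≤701, read latency 43.2≤45.5).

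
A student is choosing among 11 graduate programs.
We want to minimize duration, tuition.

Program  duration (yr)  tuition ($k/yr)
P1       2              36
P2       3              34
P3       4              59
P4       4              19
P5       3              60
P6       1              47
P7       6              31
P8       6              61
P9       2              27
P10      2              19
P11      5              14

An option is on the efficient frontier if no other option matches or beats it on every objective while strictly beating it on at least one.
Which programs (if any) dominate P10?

P1: worse on tuition (36 vs 19).
P2: worse on duration (3 vs 2).
P3: worse on duration (4 vs 2).
P4: worse on duration (4 vs 2).
P5: worse on duration (3 vs 2).
P6: worse on tuition (47 vs 19).
P7: worse on duration (6 vs 2).
P8: worse on duration (6 vs 2).
P9: worse on tuition (27 vs 19).
P11: worse on duration (5 vs 2).
No option dominates P10.

none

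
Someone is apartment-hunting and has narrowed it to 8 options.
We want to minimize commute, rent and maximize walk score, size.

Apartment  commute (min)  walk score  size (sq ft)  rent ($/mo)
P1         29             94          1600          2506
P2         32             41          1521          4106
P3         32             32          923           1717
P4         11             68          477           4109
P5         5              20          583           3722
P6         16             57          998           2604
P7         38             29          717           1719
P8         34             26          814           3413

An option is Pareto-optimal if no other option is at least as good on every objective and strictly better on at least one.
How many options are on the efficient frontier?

5

P1: not dominated (best walk score).
P2: dominated by P1 (commute 29≤32, walk score 94≥41, size 1600≥1521, rent 2506≤4106).
P3: not dominated (best rent).
P4: not dominated.
P5: not dominated (best commute).
P6: not dominated.
P7: dominated by P3 (commute 32≤38, walk score 32≥29, size 923≥717, rent 1717≤1719).
P8: dominated by P1 (commute 29≤34, walk score 94≥26, size 1600≥814, rent 2506≤3413).
Pareto-optimal: P1, P3, P4, P5, P6 → 5.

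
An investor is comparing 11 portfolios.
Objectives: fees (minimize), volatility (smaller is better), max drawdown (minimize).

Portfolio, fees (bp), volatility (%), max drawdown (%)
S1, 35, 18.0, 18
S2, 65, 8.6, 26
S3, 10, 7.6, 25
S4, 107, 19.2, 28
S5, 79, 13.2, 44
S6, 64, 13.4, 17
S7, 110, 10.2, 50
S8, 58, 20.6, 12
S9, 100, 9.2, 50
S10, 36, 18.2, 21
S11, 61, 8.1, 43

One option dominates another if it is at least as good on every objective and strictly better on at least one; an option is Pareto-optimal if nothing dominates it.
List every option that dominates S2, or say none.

S3

S3: fees 10≤65, volatility 7.6≤8.6, max drawdown 25≤26 — dominates S2.
Others (S1, S4, S5, S6, S7, S8, S9, S10, S11) are each worse than S2 on at least one objective.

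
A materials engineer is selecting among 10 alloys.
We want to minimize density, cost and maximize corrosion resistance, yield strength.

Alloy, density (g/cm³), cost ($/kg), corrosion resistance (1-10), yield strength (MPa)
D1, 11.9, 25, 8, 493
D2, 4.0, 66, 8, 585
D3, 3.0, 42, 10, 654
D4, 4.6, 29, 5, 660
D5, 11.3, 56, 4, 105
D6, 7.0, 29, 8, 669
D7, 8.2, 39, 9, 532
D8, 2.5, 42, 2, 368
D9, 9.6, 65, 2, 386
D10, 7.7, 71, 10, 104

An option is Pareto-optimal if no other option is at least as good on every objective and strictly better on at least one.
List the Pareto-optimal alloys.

D1, D3, D4, D6, D7, D8

D1: not dominated (best cost).
D2: dominated by D3 (density 3.0≤4.0, cost 42≤66, corrosion resistance 10≥8, yield strength 654≥585).
D3: not dominated.
D4: not dominated.
D5: dominated by D3 (density 3.0≤11.3, cost 42≤56, corrosion resistance 10≥4, yield strength 654≥105).
D6: not dominated (best yield strength).
D7: not dominated.
D8: not dominated (best density).
D9: dominated by D3 (density 3.0≤9.6, cost 42≤65, corrosion resistance 10≥2, yield strength 654≥386).
D10: dominated by D3 (density 3.0≤7.7, cost 42≤71, corrosion resistance 10≥10, yield strength 654≥104).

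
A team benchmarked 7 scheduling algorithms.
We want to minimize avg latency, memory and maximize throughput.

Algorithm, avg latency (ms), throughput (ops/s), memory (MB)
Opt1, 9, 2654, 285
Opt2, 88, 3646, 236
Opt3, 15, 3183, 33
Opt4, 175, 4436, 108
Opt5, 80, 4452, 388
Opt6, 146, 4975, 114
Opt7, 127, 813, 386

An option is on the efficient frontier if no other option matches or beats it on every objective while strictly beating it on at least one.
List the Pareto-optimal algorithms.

Opt1, Opt2, Opt3, Opt4, Opt5, Opt6

Opt1: not dominated (best avg latency).
Opt2: not dominated.
Opt3: not dominated (best memory).
Opt4: not dominated.
Opt5: not dominated.
Opt6: not dominated (best throughput).
Opt7: dominated by Opt1 (avg latency 9≤127, throughput 2654≥813, memory 285≤386).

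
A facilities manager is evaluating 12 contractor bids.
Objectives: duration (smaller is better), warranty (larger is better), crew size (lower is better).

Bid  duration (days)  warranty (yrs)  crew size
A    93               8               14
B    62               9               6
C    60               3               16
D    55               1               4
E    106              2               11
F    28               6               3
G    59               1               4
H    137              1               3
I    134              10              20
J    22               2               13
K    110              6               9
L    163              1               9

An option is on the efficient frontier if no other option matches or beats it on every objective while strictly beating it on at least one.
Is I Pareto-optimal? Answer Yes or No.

A: worse on warranty (8 vs 10).
B: worse on warranty (9 vs 10).
C: worse on warranty (3 vs 10).
D: worse on warranty (1 vs 10).
E: worse on warranty (2 vs 10).
F: worse on warranty (6 vs 10).
G: worse on warranty (1 vs 10).
H: worse on duration (137 vs 134).
J: worse on warranty (2 vs 10).
K: worse on warranty (6 vs 10).
L: worse on duration (163 vs 134).
No option is at least as good as I on every objective and strictly better on one.

Yes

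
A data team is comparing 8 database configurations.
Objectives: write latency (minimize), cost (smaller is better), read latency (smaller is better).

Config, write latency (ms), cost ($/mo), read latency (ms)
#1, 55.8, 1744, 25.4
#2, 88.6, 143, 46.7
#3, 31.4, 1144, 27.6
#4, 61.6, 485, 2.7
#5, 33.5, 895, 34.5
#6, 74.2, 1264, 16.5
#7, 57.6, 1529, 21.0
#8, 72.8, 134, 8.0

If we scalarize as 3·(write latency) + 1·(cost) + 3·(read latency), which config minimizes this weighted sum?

#1: 3·55.8 + 1·1744 + 3·25.4 = 1987.6
#2: 3·88.6 + 1·143 + 3·46.7 = 548.9
#3: 3·31.4 + 1·1144 + 3·27.6 = 1321.0
#4: 3·61.6 + 1·485 + 3·2.7 = 677.9
#5: 3·33.5 + 1·895 + 3·34.5 = 1099.0
#6: 3·74.2 + 1·1264 + 3·16.5 = 1536.1
#7: 3·57.6 + 1·1529 + 3·21.0 = 1764.8
#8: 3·72.8 + 1·134 + 3·8.0 = 376.4
Lowest: #8 at 376.4.

#8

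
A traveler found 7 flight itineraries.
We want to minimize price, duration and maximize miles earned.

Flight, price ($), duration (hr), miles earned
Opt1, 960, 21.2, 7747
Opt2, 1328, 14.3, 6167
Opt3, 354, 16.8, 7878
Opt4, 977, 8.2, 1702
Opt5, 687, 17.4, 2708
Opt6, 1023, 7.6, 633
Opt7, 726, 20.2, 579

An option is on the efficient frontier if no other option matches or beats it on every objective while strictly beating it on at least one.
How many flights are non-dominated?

Opt1: dominated by Opt3 (price 354≤960, duration 16.8≤21.2, miles earned 7878≥7747).
Opt2: not dominated.
Opt3: not dominated (best price).
Opt4: not dominated.
Opt5: dominated by Opt3 (price 354≤687, duration 16.8≤17.4, miles earned 7878≥2708).
Opt6: not dominated (best duration).
Opt7: dominated by Opt3 (price 354≤726, duration 16.8≤20.2, miles earned 7878≥579).
Pareto-optimal: Opt2, Opt3, Opt4, Opt6 → 4.

4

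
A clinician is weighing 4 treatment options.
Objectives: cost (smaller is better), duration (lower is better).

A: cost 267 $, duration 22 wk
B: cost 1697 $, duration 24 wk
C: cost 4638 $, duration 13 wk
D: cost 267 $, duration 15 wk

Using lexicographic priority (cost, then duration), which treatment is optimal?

D

First minimize cost: best is 267, kept {A, D}.
Then minimize duration: best is 15, kept {D}.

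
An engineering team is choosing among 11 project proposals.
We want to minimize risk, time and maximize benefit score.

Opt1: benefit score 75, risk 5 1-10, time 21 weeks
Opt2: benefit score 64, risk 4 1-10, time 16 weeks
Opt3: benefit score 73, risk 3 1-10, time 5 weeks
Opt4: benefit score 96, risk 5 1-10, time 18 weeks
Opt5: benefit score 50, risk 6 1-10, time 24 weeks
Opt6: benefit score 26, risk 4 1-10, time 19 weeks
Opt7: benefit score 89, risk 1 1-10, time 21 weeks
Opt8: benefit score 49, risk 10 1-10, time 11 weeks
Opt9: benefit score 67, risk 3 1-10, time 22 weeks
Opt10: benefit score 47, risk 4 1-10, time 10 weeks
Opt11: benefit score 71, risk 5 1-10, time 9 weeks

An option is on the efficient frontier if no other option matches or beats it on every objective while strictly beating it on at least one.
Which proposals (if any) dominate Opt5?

Opt1: benefit score 75≥50, risk 5≤6, time 21≤24 — dominates Opt5.
Opt2: benefit score 64≥50, risk 4≤6, time 16≤24 — dominates Opt5.
Opt3: benefit score 73≥50, risk 3≤6, time 5≤24 — dominates Opt5.
Opt4: benefit score 96≥50, risk 5≤6, time 18≤24 — dominates Opt5.
Opt7: benefit score 89≥50, risk 1≤6, time 21≤24 — dominates Opt5.
Opt9: benefit score 67≥50, risk 3≤6, time 22≤24 — dominates Opt5.
Opt11: benefit score 71≥50, risk 5≤6, time 9≤24 — dominates Opt5.
Others (Opt6, Opt8, Opt10) are each worse than Opt5 on at least one objective.

Opt1, Opt2, Opt3, Opt4, Opt7, Opt9, Opt11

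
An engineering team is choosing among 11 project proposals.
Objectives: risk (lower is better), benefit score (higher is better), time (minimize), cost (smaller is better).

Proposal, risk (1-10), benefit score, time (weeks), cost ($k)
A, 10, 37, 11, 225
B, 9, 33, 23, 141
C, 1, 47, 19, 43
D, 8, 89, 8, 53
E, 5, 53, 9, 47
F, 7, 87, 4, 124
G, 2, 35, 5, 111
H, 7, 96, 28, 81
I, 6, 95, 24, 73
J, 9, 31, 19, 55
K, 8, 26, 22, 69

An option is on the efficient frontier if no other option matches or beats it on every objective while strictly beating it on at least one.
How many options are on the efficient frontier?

A: dominated by D (risk 8≤10, benefit score 89≥37, time 8≤11, cost 53≤225).
B: dominated by C (risk 1≤9, benefit score 47≥33, time 19≤23, cost 43≤141).
C: not dominated (best risk).
D: not dominated.
E: not dominated.
F: not dominated (best time).
G: not dominated.
H: not dominated (best benefit score).
I: not dominated.
J: dominated by C (risk 1≤9, benefit score 47≥31, time 19≤19, cost 43≤55).
K: dominated by C (risk 1≤8, benefit score 47≥26, time 19≤22, cost 43≤69).
Pareto-optimal: C, D, E, F, G, H, I → 7.

7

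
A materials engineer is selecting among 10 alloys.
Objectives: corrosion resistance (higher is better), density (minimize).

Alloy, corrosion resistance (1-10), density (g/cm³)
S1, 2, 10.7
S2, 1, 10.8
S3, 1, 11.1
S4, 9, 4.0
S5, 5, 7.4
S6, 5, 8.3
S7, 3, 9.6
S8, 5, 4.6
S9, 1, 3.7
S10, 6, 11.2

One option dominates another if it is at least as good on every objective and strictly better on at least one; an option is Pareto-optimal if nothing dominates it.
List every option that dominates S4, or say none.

none

S1: worse on corrosion resistance (2 vs 9).
S2: worse on corrosion resistance (1 vs 9).
S3: worse on corrosion resistance (1 vs 9).
S5: worse on corrosion resistance (5 vs 9).
S6: worse on corrosion resistance (5 vs 9).
S7: worse on corrosion resistance (3 vs 9).
S8: worse on corrosion resistance (5 vs 9).
S9: worse on corrosion resistance (1 vs 9).
S10: worse on corrosion resistance (6 vs 9).
No option dominates S4.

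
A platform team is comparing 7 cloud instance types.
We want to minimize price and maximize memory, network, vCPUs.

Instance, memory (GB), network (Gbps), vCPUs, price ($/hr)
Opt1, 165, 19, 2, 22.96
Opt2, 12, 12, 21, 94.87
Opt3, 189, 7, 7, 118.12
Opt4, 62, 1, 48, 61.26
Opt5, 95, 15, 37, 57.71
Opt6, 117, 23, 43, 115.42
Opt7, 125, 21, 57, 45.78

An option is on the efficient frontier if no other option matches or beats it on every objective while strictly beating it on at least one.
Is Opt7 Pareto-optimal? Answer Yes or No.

Yes

Opt1: worse on network (19 vs 21).
Opt2: worse on memory (12 vs 125).
Opt3: worse on network (7 vs 21).
Opt4: worse on memory (62 vs 125).
Opt5: worse on memory (95 vs 125).
Opt6: worse on memory (117 vs 125).
No option is at least as good as Opt7 on every objective and strictly better on one.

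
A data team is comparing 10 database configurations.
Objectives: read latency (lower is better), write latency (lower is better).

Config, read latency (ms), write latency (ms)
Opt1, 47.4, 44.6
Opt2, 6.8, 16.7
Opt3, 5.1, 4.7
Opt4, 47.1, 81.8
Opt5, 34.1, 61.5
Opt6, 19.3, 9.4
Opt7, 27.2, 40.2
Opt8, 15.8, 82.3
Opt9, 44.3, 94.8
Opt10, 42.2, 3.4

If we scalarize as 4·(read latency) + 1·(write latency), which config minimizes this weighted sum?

Opt1: 4·47.4 + 1·44.6 = 234.2
Opt2: 4·6.8 + 1·16.7 = 43.9
Opt3: 4·5.1 + 1·4.7 = 25.1
Opt4: 4·47.1 + 1·81.8 = 270.2
Opt5: 4·34.1 + 1·61.5 = 197.9
Opt6: 4·19.3 + 1·9.4 = 86.6
Opt7: 4·27.2 + 1·40.2 = 149.0
Opt8: 4·15.8 + 1·82.3 = 145.5
Opt9: 4·44.3 + 1·94.8 = 272.0
Opt10: 4·42.2 + 1·3.4 = 172.2
Lowest: Opt3 at 25.1.

Opt3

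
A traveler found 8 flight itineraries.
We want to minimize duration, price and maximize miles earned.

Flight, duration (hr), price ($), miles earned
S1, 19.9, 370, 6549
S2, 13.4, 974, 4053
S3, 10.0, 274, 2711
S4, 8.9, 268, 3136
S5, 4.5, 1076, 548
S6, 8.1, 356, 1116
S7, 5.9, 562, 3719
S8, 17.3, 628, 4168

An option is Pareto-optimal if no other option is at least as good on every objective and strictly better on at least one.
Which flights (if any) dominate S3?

S4

S4: duration 8.9≤10.0, price 268≤274, miles earned 3136≥2711 — dominates S3.
Others (S1, S2, S5, S6, S7, S8) are each worse than S3 on at least one objective.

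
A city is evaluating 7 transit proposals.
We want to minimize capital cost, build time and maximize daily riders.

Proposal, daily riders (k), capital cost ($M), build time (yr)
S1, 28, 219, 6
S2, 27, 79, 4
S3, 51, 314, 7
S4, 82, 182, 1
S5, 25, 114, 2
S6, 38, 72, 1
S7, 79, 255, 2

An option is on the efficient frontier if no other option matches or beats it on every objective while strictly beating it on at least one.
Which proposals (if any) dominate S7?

S4: daily riders 82≥79, capital cost 182≤255, build time 1≤2 — dominates S7.
Others (S1, S2, S3, S5, S6) are each worse than S7 on at least one objective.

S4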